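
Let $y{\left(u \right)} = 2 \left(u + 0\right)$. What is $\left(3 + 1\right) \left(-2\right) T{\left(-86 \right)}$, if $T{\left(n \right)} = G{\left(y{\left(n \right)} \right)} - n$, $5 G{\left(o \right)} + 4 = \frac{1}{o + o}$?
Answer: $- \frac{146543}{215} \approx -681.6$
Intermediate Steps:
$y{\left(u \right)} = 2 u$
$G{\left(o \right)} = - \frac{4}{5} + \frac{1}{10 o}$ ($G{\left(o \right)} = - \frac{4}{5} + \frac{1}{5 \left(o + o\right)} = - \frac{4}{5} + \frac{1}{5 \cdot 2 o} = - \frac{4}{5} + \frac{\frac{1}{2} \frac{1}{o}}{5} = - \frac{4}{5} + \frac{1}{10 o}$)
$T{\left(n \right)} = - n + \frac{1 - 16 n}{20 n}$ ($T{\left(n \right)} = \frac{1 - 8 \cdot 2 n}{10 \cdot 2 n} - n = \frac{\frac{1}{2 n} \left(1 - 16 n\right)}{10} - n = \frac{1 - 16 n}{20 n} - n = - n + \frac{1 - 16 n}{20 n}$)
$\left(3 + 1\right) \left(-2\right) T{\left(-86 \right)} = \left(3 + 1\right) \left(-2\right) \left(- \frac{4}{5} - -86 + \frac{1}{20 \left(-86\right)}\right) = 4 \left(-2\right) \left(- \frac{4}{5} + 86 + \frac{1}{20} \left(- \frac{1}{86}\right)\right) = - 8 \left(- \frac{4}{5} + 86 - \frac{1}{1720}\right) = \left(-8\right) \frac{146543}{1720} = - \frac{146543}{215}$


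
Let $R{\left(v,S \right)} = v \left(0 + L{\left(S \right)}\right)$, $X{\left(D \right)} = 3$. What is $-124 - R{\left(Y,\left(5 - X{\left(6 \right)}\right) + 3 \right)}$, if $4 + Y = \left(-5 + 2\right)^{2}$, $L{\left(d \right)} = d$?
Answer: $-149$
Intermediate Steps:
$Y = 5$ ($Y = -4 + \left(-5 + 2\right)^{2} = -4 + \left(-3\right)^{2} = -4 + 9 = 5$)
$R{\left(v,S \right)} = S v$ ($R{\left(v,S \right)} = v \left(0 + S\right) = v S = S v$)
$-124 - R{\left(Y,\left(5 - X{\left(6 \right)}\right) + 3 \right)} = -124 - \left(\left(5 - 3\right) + 3\right) 5 = -124 - \left(2 + 3\right) 5 = -124 - 5 \cdot 5 = -124 - 25 = -149$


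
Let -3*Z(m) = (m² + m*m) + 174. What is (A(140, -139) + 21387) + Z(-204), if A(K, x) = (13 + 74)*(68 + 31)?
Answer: 2198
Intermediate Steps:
A(K, x) = 8613 (A(K, x) = 87*99 = 8613)
Z(m) = -58 - 2*m²/3 (Z(m) = -((m² + m*m) + 174)/3 = -((m² + m²) + 174)/3 = -(2*m² + 174)/3 = -(174 + 2*m²)/3 = -58 - 2*m²/3)
(A(140, -139) + 21387) + Z(-204) = (8613 + 21387) + (-58 - ⅔*(-204)²) = 30000 + (-58 - ⅔*41616) = 30000 + (-58 - 27744) = 30000 - 27802 = 2198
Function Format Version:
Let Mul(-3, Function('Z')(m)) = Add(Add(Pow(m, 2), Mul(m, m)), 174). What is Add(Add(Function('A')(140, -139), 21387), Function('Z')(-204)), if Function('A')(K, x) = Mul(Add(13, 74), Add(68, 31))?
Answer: 2198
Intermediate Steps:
Function('A')(K, x) = 8613 (Function('A')(K, x) = Mul(87, 99) = 8613)
Function('Z')(m) = Add(-58, Mul(Rational(-2, 3), Pow(m, 2))) (Function('Z')(m) = Mul(Rational(-1, 3), Add(Add(Pow(m, 2), Mul(m, m)), 174)) = Mul(Rational(-1, 3), Add(Add(Pow(m, 2), Pow(m, 2)), 174)) = Mul(Rational(-1, 3), Add(Mul(2, Pow(m, 2)), 174)) = Mul(Rational(-1, 3), Add(174, Mul(2, Pow(m, 2)))) = Add(-58, Mul(Rational(-2, 3), Pow(m, 2))))
Add(Add(Function('A')(140, -139), 21387), Function('Z')(-204)) = Add(Add(8613, 21387), Add(-58, Mul(Rational(-2, 3), Pow(-204, 2)))) = Add(30000, Add(-58, Mul(Rational(-2, 3), 41616))) = Add(30000, Add(-58, -27744)) = Add(30000, -27802) = 2198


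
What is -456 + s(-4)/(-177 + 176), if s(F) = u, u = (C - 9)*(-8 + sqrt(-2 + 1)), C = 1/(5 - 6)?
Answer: -536 + 10*I ≈ -536.0 + 10.0*I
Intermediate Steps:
C = -1 (C = 1/(-1) = -1)
u = 80 - 10*I (u = (-1 - 9)*(-8 + sqrt(-2 + 1)) = -10*(-8 + sqrt(-1)) = -10*(-8 + I) = 80 - 10*I ≈ 80.0 - 10.0*I)
s(F) = 80 - 10*I
-456 + s(-4)/(-177 + 176) = -456 + (80 - 10*I)/(-177 + 176) = -456 + (80 - 10*I)/(-1) = -456 - (80 - 10*I) = -456 + (-80 + 10*I) = -536 + 10*I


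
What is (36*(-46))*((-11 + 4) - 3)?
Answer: 16560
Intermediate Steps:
(36*(-46))*((-11 + 4) - 3) = -1656*(-7 - 3) = -1656*(-10) = 16560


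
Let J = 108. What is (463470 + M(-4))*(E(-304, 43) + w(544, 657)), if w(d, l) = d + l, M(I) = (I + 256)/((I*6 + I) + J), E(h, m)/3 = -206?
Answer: 5404096929/20 ≈ 2.7020e+8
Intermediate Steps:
E(h, m) = -618 (E(h, m) = 3*(-206) = -618)
M(I) = (256 + I)/(108 + 7*I) (M(I) = (I + 256)/((I*6 + I) + 108) = (256 + I)/((6*I + I) + 108) = (256 + I)/(7*I + 108) = (256 + I)/(108 + 7*I))
(463470 + M(-4))*(E(-304, 43) + w(544, 657)) = (463470 + (256 - 4)/(108 + 7*(-4)))*(-618 + (544 + 657)) = (463470 + 252/(108 - 28))*(-618 + 1201) = (463470 + 252/80)*583 = (463470 + (1/80)*252)*583 = (463470 + 63/20)*583 = (9269463/20)*583 = 5404096929/20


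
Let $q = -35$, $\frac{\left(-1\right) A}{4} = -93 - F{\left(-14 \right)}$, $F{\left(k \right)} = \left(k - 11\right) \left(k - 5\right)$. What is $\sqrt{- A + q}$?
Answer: $i \sqrt{2307} \approx 48.031 i$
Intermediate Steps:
$F{\left(k \right)} = \left(-11 + k\right) \left(-5 + k\right)$
$A = 2272$ ($A = - 4 \left(-93 - \left(55 + \left(-14\right)^{2} - -224\right)\right) = - 4 \left(-93 - \left(55 + 196 + 224\right)\right) = - 4 \left(-93 - 475\right) = \left(-4\right) \left(-568\right) = 2272$)
$\sqrt{- A + q} = \sqrt{\left(-1\right) 2272 - 35} = \sqrt{-2272 - 35} = \sqrt{-2307} = i \sqrt{2307}$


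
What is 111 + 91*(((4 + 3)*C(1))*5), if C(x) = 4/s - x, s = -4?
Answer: -6259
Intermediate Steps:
C(x) = -1 - x (C(x) = 4/(-4) - x = 4*(-¼) - x = -1 - x)
111 + 91*(((4 + 3)*C(1))*5) = 111 + 91*(((4 + 3)*(-1 - 1*1))*5) = 111 + 91*((7*(-1 - 1))*5) = 111 + 91*((7*(-2))*5) = 111 + 91*(-14*5) = 111 + 91*(-70) = 111 - 6370 = -6259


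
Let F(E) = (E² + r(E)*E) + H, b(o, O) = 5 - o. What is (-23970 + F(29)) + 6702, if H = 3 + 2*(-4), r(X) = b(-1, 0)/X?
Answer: -16426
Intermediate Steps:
r(X) = 6/X (r(X) = (5 - 1*(-1))/X = (5 + 1)/X = 6/X)
H = -5 (H = 3 - 8 = -5)
F(E) = 1 + E² (F(E) = (E² + (6/E)*E) - 5 = (E² + 6) - 5 = (6 + E²) - 5 = 1 + E²)
(-23970 + F(29)) + 6702 = (-23970 + (1 + 29²)) + 6702 = (-23970 + (1 + 841)) + 6702 = (-23970 + 842) + 6702 = -23128 + 6702 = -16426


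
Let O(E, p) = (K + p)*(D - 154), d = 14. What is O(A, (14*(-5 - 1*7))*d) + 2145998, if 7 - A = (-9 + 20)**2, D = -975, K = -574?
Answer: 5449452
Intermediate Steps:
A = -114 (A = 7 - (-9 + 20)**2 = 7 - 1*11**2 = 7 - 1*121 = 7 - 121 = -114)
O(E, p) = 648046 - 1129*p (O(E, p) = (-574 + p)*(-975 - 154) = (-574 + p)*(-1129) = 648046 - 1129*p)
O(A, (14*(-5 - 1*7))*d) + 2145998 = (648046 - 1129*14*(-5 - 1*7)*14) + 2145998 = (648046 - 1129*14*(-5 - 7)*14) + 2145998 = (648046 - 1129*14*(-12)*14) + 2145998 = (648046 - (-189672)*14) + 2145998 = (648046 - 1129*(-2352)) + 2145998 = (648046 + 2655408) + 2145998 = 3303454 + 2145998 = 5449452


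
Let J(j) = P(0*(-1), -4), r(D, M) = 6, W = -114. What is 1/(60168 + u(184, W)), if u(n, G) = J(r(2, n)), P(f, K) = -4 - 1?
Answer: 1/60163 ≈ 1.6622e-5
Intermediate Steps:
P(f, K) = -5
J(j) = -5
u(n, G) = -5
1/(60168 + u(184, W)) = 1/(60168 - 5) = 1/60163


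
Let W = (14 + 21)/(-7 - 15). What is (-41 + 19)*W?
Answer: 35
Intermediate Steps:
W = -35/22 (W = 35/(-22) = 35*(-1/22) = -35/22 ≈ -1.5909)
(-41 + 19)*W = (-41 + 19)*(-35/22) = -22*(-35/22) = 35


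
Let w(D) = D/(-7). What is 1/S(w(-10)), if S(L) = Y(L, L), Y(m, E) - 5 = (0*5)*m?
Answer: ⅕ ≈ 0.20000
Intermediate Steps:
w(D) = -D/7 (w(D) = D*(-⅐) = -D/7)
Y(m, E) = 5 (Y(m, E) = 5 + (0*5)*m = 5 + 0*m = 5 + 0 = 5)
S(L) = 5
1/S(w(-10)) = 1/5 = ⅕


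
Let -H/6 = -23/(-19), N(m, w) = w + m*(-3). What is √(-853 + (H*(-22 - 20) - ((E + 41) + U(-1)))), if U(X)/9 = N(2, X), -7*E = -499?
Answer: 2*I*√2641114/133 ≈ 24.438*I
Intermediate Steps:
E = 499/7 (E = -⅐*(-499) = 499/7 ≈ 71.286)
N(m, w) = w - 3*m
U(X) = -54 + 9*X (U(X) = 9*(X - 3*2) = 9*(X - 6) = 9*(-6 + X) = -54 + 9*X)
H = -138/19 (H = -(-138)/(-19) = -(-138)*(-1)/19 = -6*23/19 = -138/19 ≈ -7.2632)
√(-853 + (H*(-22 - 20) - ((E + 41) + U(-1)))) = √(-853 + (-138*(-22 - 20)/19 - ((499/7 + 41) + (-54 + 9*(-1))))) = √(-853 + (-138/19*(-42) - (786/7 + (-54 - 9)))) = √(-853 + (5796/19 - (786/7 - 63))) = √(-853 + (5796/19 - 1*345/7)) = √(-853 + (5796/19 - 345/7)) = √(-853 + 34017/133) = √(-79432/133) = 2*I*√2641114/133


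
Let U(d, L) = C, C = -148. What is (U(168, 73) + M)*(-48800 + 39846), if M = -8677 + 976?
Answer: 70279946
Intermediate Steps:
U(d, L) = -148
M = -7701
(U(168, 73) + M)*(-48800 + 39846) = (-148 - 7701)*(-48800 + 39846) = -7849*(-8954) = 70279946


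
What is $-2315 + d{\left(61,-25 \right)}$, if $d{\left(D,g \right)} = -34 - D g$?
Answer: $-824$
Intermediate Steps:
$d{\left(D,g \right)} = -34 - D g$
$-2315 + d{\left(61,-25 \right)} = -2315 - \left(34 + 61 \left(-25\right)\right) = -2315 + \left(-34 + 1525\right) = -2315 + 1491 = -824$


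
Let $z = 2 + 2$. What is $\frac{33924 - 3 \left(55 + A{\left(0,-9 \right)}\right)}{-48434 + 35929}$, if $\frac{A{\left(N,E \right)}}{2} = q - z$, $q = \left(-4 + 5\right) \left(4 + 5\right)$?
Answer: $- \frac{33729}{12505} \approx -2.6972$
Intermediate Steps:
$q = 9$ ($q = 1 \cdot 9 = 9$)
$z = 4$
$A{\left(N,E \right)} = 10$ ($A{\left(N,E \right)} = 2 \left(9 - 4\right) = 2 \cdot 5 = 10$)
$\frac{33924 - 3 \left(55 + A{\left(0,-9 \right)}\right)}{-48434 + 35929} = \frac{33924 - 3 \left(55 + 10\right)}{-48434 + 35929} = \frac{33924 - 195}{-12505} = \left(33924 - 195\right) \left(- \frac{1}{12505}\right) = 33729 \left(- \frac{1}{12505}\right) = - \frac{33729}{12505}$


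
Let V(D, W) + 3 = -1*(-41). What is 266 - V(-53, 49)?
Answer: 228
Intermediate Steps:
V(D, W) = 38 (V(D, W) = -3 - 1*(-41) = -3 + 41 = 38)
266 - V(-53, 49) = 266 - 1*38 = 266 - 38 = 228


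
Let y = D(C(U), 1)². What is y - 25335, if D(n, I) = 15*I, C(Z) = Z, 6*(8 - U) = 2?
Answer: -25110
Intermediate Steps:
U = 23/3 (U = 8 - ⅙*2 = 8 - ⅓ = 23/3 ≈ 7.6667)
y = 225 (y = (15*1)² = 15² = 225)
y - 25335 = 225 - 25335 = -25110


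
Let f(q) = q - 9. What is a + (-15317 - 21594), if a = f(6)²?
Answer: -36902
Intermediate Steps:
f(q) = -9 + q
a = 9 (a = (-9 + 6)² = (-3)² = 9)
a + (-15317 - 21594) = 9 + (-15317 - 21594) = 9 - 36911 = -36902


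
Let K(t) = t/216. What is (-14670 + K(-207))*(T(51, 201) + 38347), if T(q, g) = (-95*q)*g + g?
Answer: 329320879591/24 ≈ 1.3722e+10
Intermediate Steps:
T(q, g) = g - 95*g*q (T(q, g) = -95*g*q + g = g - 95*g*q)
K(t) = t/216 (K(t) = t*(1/216) = t/216)
(-14670 + K(-207))*(T(51, 201) + 38347) = (-14670 + (1/216)*(-207))*(201*(1 - 95*51) + 38347) = (-14670 - 23/24)*(201*(1 - 4845) + 38347) = -352103*(201*(-4844) + 38347)/24 = -352103*(-973644 + 38347)/24 = -352103/24*(-935297) = 329320879591/24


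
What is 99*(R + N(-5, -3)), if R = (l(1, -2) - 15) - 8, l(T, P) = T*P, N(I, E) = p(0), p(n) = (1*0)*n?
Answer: -2475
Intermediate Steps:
p(n) = 0 (p(n) = 0*n = 0)
N(I, E) = 0
l(T, P) = P*T
R = -25 (R = (-2*1 - 15) - 8 = (-2 - 15) - 8 = -17 - 8 = -25)
99*(R + N(-5, -3)) = 99*(-25 + 0) = 99*(-25) = -2475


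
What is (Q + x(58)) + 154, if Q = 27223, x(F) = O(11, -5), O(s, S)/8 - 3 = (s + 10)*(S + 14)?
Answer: 28913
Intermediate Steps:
O(s, S) = 24 + 8*(10 + s)*(14 + S) (O(s, S) = 24 + 8*((s + 10)*(S + 14)) = 24 + 8*((10 + s)*(14 + S)) = 24 + 8*(10 + s)*(14 + S))
x(F) = 1536 (x(F) = 1144 + 80*(-5) + 112*11 + 8*(-5)*11 = 1144 - 400 + 1232 - 440 = 1536)
(Q + x(58)) + 154 = (27223 + 1536) + 154 = 28759 + 154 = 28913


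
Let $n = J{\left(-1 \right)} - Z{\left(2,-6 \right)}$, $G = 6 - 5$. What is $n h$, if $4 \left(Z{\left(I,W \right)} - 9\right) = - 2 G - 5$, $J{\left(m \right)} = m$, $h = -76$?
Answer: $627$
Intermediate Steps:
$G = 1$ ($G = 6 - 5 = 1$)
$Z{\left(I,W \right)} = \frac{29}{4}$ ($Z{\left(I,W \right)} = 9 + \frac{\left(-2\right) 1 - 5}{4} = 9 + \frac{-2 - 5}{4} = 9 + \frac{1}{4} \left(-7\right) = 9 - \frac{7}{4} = \frac{29}{4}$)
$n = - \frac{33}{4}$ ($n = -1 - \frac{29}{4} = - \frac{33}{4} \approx -8.25$)
$n h = \left(- \frac{33}{4}\right) \left(-76\right) = 627$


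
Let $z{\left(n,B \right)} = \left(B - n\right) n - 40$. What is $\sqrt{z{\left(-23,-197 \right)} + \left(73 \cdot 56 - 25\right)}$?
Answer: $5 \sqrt{321} \approx 89.582$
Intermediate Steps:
$z{\left(n,B \right)} = -40 + n \left(B - n\right)$ ($z{\left(n,B \right)} = n \left(B - n\right) - 40 = -40 + n \left(B - n\right)$)
$\sqrt{z{\left(-23,-197 \right)} + \left(73 \cdot 56 - 25\right)} = \sqrt{\left(-40 - \left(-23\right)^{2} - -4531\right) + \left(73 \cdot 56 - 25\right)} = \sqrt{\left(-40 - 529 + 4531\right) + \left(4088 - 25\right)} = \sqrt{\left(-40 - 529 + 4531\right) + 4063} = \sqrt{3962 + 4063} = \sqrt{8025} = 5 \sqrt{321}$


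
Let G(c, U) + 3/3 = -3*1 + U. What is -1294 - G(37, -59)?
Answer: -1231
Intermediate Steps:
G(c, U) = -4 + U (G(c, U) = -1 + (-3*1 + U) = -1 + (-3 + U) = -4 + U)
-1294 - G(37, -59) = -1294 - (-4 - 59) = -1294 - 1*(-63) = -1294 + 63 = -1231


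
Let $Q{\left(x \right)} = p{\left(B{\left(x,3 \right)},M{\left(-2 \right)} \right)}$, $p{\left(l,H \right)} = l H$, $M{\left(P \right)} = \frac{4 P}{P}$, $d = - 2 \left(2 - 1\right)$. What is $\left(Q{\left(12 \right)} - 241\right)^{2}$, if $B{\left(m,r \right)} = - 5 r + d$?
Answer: $95481$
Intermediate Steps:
$d = -2$ ($d = \left(-2\right) 1 = -2$)
$M{\left(P \right)} = 4$
$B{\left(m,r \right)} = -2 - 5 r$ ($B{\left(m,r \right)} = - 5 r - 2 = -2 - 5 r$)
$p{\left(l,H \right)} = H l$
$Q{\left(x \right)} = -68$ ($Q{\left(x \right)} = 4 \left(-2 - 15\right) = 4 \left(-17\right) = -68$)
$\left(Q{\left(12 \right)} - 241\right)^{2} = \left(-68 - 241\right)^{2} = \left(-309\right)^{2} = 95481$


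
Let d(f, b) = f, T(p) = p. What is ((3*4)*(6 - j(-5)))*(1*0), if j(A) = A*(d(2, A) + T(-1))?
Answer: 0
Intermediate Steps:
j(A) = A (j(A) = A*(2 - 1) = A*1 = A)
((3*4)*(6 - j(-5)))*(1*0) = ((3*4)*(6 - 1*(-5)))*(1*0) = (12*(6 + 5))*0 = (12*11)*0 = 132*0 = 0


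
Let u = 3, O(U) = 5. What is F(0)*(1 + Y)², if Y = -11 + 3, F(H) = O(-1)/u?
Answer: 245/3 ≈ 81.667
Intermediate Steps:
F(H) = 5/3
Y = -8
F(0)*(1 + Y)² = 5*(1 - 8)²/3 = (5/3)*(-7)² = (5/3)*49 = 245/3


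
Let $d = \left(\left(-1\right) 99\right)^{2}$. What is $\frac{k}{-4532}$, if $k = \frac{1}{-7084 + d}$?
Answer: $- \frac{1}{12313444} \approx -8.1212 \cdot 10^{-8}$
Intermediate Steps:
$d = 9801$ ($d = \left(-99\right)^{2} = 9801$)
$k = \frac{1}{2717}$ ($k = \frac{1}{-7084 + 9801} = \frac{1}{2717} \approx 0.00036805$)
$\frac{k}{-4532} = \frac{1}{2717 \left(-4532\right)} = \frac{1}{2717} \left(- \frac{1}{4532}\right) = - \frac{1}{12313444}$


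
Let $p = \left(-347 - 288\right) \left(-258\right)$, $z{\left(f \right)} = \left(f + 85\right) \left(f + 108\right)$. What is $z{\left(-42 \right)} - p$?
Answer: $-160992$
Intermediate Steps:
$z{\left(f \right)} = \left(85 + f\right) \left(108 + f\right)$
$p = 163830$ ($p = \left(-635\right) \left(-258\right) = 163830$)
$z{\left(-42 \right)} - p = \left(9180 + \left(-42\right)^{2} + 193 \left(-42\right)\right) - 163830 = \left(9180 + 1764 - 8106\right) - 163830 = 2838 - 163830 = -160992$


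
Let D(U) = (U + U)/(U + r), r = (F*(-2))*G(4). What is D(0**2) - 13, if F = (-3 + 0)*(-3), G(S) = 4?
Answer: -13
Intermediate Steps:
F = 9 (F = -3*(-3) = 9)
r = -72 (r = (9*(-2))*4 = -18*4 = -72)
D(U) = 2*U/(-72 + U) (D(U) = (U + U)/(U - 72) = (2*U)/(-72 + U) = 2*U/(-72 + U))
D(0**2) - 13 = 2*0**2/(-72 + 0**2) - 13 = 2*0/(-72 + 0) - 13 = 2*0/(-72) - 13 = 2*0*(-1/72) - 13 = 0 - 13 = -13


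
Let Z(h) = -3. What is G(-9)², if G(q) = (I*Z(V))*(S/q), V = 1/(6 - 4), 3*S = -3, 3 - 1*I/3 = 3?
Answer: 0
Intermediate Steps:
I = 0 (I = 9 - 3*3 = 9 - 9 = 0)
S = -1 (S = (⅓)*(-3) = -1)
V = ½ (V = 1/2 = ½ ≈ 0.50000)
G(q) = 0 (G(q) = (0*(-3))*(-1/q) = 0*(-1/q) = 0)
G(-9)² = 0² = 0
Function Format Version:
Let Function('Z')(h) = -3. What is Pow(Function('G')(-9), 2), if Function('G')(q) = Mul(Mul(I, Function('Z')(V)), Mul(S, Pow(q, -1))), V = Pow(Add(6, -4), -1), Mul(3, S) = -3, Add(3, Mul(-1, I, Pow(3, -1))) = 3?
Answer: 0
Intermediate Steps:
I = 0 (I = Add(9, Mul(-3, 3)) = Add(9, -9) = 0)
S = -1 (S = Mul(Rational(1, 3), -3) = -1)
V = Rational(1, 2) (V = Pow(2, -1) = Rational(1, 2) ≈ 0.50000)
Function('G')(q) = 0 (Function('G')(q) = Mul(Mul(0, -3), Mul(-1, Pow(q, -1))) = Mul(0, Mul(-1, Pow(q, -1))) = 0)
Pow(Function('G')(-9), 2) = Pow(0, 2) = 0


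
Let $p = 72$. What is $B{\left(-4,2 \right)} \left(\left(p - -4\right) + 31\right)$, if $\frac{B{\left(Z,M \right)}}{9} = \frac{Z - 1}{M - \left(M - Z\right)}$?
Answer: $\frac{4815}{4} \approx 1203.8$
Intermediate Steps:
$B{\left(Z,M \right)} = \frac{9 \left(-1 + Z\right)}{Z}$ ($B{\left(Z,M \right)} = 9 \frac{Z - 1}{M - \left(M - Z\right)} = 9 \frac{-1 + Z}{Z} = \frac{9 \left(-1 + Z\right)}{Z}$)
$B{\left(-4,2 \right)} \left(\left(p - -4\right) + 31\right) = \left(9 - \frac{9}{-4}\right) \left(\left(72 - -4\right) + 31\right) = \left(9 - - \frac{9}{4}\right) \left(\left(72 + 4\right) + 31\right) = \left(9 + \frac{9}{4}\right) \left(76 + 31\right) = \frac{45}{4} \cdot 107 = \frac{4815}{4}$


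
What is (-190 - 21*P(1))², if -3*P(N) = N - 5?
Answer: 47524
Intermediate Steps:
P(N) = 5/3 - N/3 (P(N) = -(N - 5)/3 = -(-5 + N)/3 = 5/3 - N/3)
(-190 - 21*P(1))² = (-190 - 21*(5/3 - ⅓*1))² = (-190 - 21*(5/3 - ⅓))² = (-190 - 21*4/3)² = (-190 - 28)² = (-218)² = 47524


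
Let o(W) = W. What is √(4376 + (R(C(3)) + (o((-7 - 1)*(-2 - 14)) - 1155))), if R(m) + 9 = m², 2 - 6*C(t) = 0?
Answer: √30061/3 ≈ 57.794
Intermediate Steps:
C(t) = ⅓ (C(t) = ⅓ - ⅙*0 = ⅓ + 0 = ⅓)
R(m) = -9 + m²
√(4376 + (R(C(3)) + (o((-7 - 1)*(-2 - 14)) - 1155))) = √(4376 + ((-9 + (⅓)²) + ((-7 - 1)*(-2 - 14) - 1155))) = √(4376 + ((-9 + ⅑) + (-8*(-16) - 1155))) = √(4376 + (-80/9 + (128 - 1155))) = √(4376 + (-80/9 - 1027)) = √(4376 - 9323/9) = √(30061/9) = √30061/3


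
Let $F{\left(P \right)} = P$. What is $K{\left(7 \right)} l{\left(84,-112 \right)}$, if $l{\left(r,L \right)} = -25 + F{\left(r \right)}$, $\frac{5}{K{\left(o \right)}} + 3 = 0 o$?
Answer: $- \frac{295}{3} \approx -98.333$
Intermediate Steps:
$K{\left(o \right)} = - \frac{5}{3}$ ($K{\left(o \right)} = \frac{5}{-3 + 0 o} = \frac{5}{-3 + 0} = \frac{5}{-3} = 5 \left(- \frac{1}{3}\right) = - \frac{5}{3}$)
$l{\left(r,L \right)} = -25 + r$
$K{\left(7 \right)} l{\left(84,-112 \right)} = - \frac{5 \left(-25 + 84\right)}{3} = \left(- \frac{5}{3}\right) 59 = - \frac{295}{3}$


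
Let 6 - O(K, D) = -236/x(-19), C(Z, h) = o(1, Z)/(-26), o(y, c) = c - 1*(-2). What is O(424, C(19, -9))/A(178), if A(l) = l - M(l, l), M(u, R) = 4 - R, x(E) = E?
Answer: -61/3344 ≈ -0.018242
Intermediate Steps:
o(y, c) = 2 + c (o(y, c) = c + 2 = 2 + c)
A(l) = -4 + 2*l (A(l) = l - (4 - l) = l + (-4 + l) = -4 + 2*l)
C(Z, h) = -1/13 - Z/26 (C(Z, h) = (2 + Z)/(-26) = (2 + Z)*(-1/26) = -1/13 - Z/26)
O(K, D) = -122/19 (O(K, D) = 6 - (-236)/(-19) = 6 - (-236)*(-1)/19 = 6 - 1*236/19 = 6 - 236/19 = -122/19)
O(424, C(19, -9))/A(178) = -122/(19*(-4 + 2*178)) = -122/(19*(-4 + 356)) = -122/19/352 = -122/19*1/352 = -61/3344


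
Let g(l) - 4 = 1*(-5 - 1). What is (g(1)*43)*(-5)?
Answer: 430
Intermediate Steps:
g(l) = -2 (g(l) = 4 + 1*(-5 - 1) = 4 + 1*(-6) = 4 - 6 = -2)
(g(1)*43)*(-5) = -2*43*(-5) = -86*(-5) = 430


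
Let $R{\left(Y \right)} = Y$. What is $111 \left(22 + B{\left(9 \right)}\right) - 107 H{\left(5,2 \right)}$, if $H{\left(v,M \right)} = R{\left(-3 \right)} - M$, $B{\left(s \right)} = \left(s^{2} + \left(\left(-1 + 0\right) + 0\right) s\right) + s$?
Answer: $11968$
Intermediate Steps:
$B{\left(s \right)} = s^{2}$ ($B{\left(s \right)} = \left(s^{2} + \left(-1 + 0\right) s\right) + s = \left(s^{2} - s\right) + s = s^{2}$)
$H{\left(v,M \right)} = -3 - M$
$111 \left(22 + B{\left(9 \right)}\right) - 107 H{\left(5,2 \right)} = 111 \left(22 + 9^{2}\right) - 107 \left(-3 - 2\right) = 111 \left(22 + 81\right) - 107 \left(-3 - 2\right) = 111 \cdot 103 - -535 = 11433 + 535 = 11968$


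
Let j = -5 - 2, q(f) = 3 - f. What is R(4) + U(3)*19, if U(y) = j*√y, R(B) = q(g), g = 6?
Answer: -3 - 133*√3 ≈ -233.36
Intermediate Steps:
R(B) = -3 (R(B) = 3 - 1*6 = 3 - 6 = -3)
j = -7
U(y) = -7*√y
R(4) + U(3)*19 = -3 - 7*√3*19 = -3 - 133*√3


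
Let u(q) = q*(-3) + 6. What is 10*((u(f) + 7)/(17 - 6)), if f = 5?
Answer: -20/11 ≈ -1.8182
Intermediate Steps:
u(q) = 6 - 3*q (u(q) = -3*q + 6 = 6 - 3*q)
10*((u(f) + 7)/(17 - 6)) = 10*(((6 - 3*5) + 7)/(17 - 6)) = 10*(((6 - 15) + 7)/11) = 10*((-9 + 7)*(1/11)) = 10*(-2*1/11) = 10*(-2/11) = -20/11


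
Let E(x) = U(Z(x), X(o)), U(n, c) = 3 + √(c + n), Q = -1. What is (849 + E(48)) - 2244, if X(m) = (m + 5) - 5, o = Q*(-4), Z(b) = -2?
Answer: -1392 + √2 ≈ -1390.6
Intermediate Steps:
o = 4 (o = -1*(-4) = 4)
X(m) = m (X(m) = (5 + m) - 5 = m)
E(x) = 3 + √2 (E(x) = 3 + √(4 - 2) = 3 + √2)
(849 + E(48)) - 2244 = (849 + (3 + √2)) - 2244 = (852 + √2) - 2244 = -1392 + √2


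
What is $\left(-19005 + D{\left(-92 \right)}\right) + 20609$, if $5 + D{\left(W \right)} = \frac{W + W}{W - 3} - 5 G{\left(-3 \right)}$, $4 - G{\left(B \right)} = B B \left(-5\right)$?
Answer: $\frac{128814}{95} \approx 1355.9$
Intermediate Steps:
$G{\left(B \right)} = 4 + 5 B^{2}$ ($G{\left(B \right)} = 4 - B B \left(-5\right) = 4 - B^{2} \left(-5\right) = 4 - - 5 B^{2} = 4 + 5 B^{2}$)
$D{\left(W \right)} = -250 + \frac{2 W}{-3 + W}$ ($D{\left(W \right)} = -5 - \left(5 \left(4 + 5 \left(-3\right)^{2}\right) - \frac{W + W}{W - 3}\right) = -5 + \left(\frac{2 W}{-3 + W} - 5 \left(4 + 5 \cdot 9\right)\right) = -5 + \left(\frac{2 W}{-3 + W} - 5 \left(4 + 45\right)\right) = -5 + \left(\frac{2 W}{-3 + W} - 245\right) = -5 + \left(-245 + \frac{2 W}{-3 + W}\right) = -250 + \frac{2 W}{-3 + W}$)
$\left(-19005 + D{\left(-92 \right)}\right) + 20609 = \left(-19005 + \frac{2 \left(375 - -11408\right)}{-3 - 92}\right) + 20609 = \left(-19005 + \frac{2 \left(375 + 11408\right)}{-95}\right) + 20609 = \left(-19005 + 2 \left(- \frac{1}{95}\right) 11783\right) + 20609 = \left(-19005 - \frac{23566}{95}\right) + 20609 = - \frac{1829041}{95} + 20609 = \frac{128814}{95}$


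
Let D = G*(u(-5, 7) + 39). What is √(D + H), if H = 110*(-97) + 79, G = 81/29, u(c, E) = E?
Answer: I*√8798977/29 ≈ 102.29*I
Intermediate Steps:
G = 81/29 (G = 81*(1/29) = 81/29 ≈ 2.7931)
D = 3726/29 (D = 81*(7 + 39)/29 = (81/29)*46 = 3726/29 ≈ 128.48)
H = -10591 (H = -10670 + 79 = -10591)
√(D + H) = √(3726/29 - 10591) = √(-303413/29) = I*√8798977/29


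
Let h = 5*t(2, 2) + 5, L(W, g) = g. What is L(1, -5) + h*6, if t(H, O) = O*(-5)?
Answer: -275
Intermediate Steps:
t(H, O) = -5*O
h = -45 (h = 5*(-5*2) + 5 = 5*(-10) + 5 = -50 + 5 = -45)
L(1, -5) + h*6 = -5 - 45*6 = -5 - 270 = -275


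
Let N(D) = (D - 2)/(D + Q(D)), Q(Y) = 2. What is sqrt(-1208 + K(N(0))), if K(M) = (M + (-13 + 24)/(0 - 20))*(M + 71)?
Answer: I*sqrt(5266)/2 ≈ 36.284*I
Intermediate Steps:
N(D) = (-2 + D)/(2 + D) (N(D) = (D - 2)/(D + 2) = (-2 + D)/(2 + D))
K(M) = (71 + M)*(-11/20 + M) (K(M) = (M + 11/(-20))*(71 + M) = (M + 11*(-1/20))*(71 + M) = (M - 11/20)*(71 + M) = (-11/20 + M)*(71 + M) = (71 + M)*(-11/20 + M))
sqrt(-1208 + K(N(0))) = sqrt(-1208 + (-781/20 + ((-2 + 0)/(2 + 0))**2 + 1409*((-2 + 0)/(2 + 0))/20)) = sqrt(-1208 + (-781/20 + (-2/2)**2 + 1409*(-2/2)/20)) = sqrt(-1208 + (-781/20 + ((1/2)*(-2))**2 + 1409*((1/2)*(-2))/20)) = sqrt(-1208 + (-781/20 + (-1)**2 + (1409/20)*(-1))) = sqrt(-1208 + (-781/20 + 1 - 1409/20)) = sqrt(-1208 - 217/2) = sqrt(-2633/2) = I*sqrt(5266)/2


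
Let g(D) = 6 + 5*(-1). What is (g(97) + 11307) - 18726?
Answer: -7418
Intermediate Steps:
g(D) = 1 (g(D) = 6 - 5 = 1)
(g(97) + 11307) - 18726 = (1 + 11307) - 18726 = 11308 - 18726 = -7418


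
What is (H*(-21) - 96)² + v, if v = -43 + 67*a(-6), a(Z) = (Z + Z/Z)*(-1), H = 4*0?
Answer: 9508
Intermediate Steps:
H = 0
a(Z) = -1 - Z (a(Z) = (Z + 1)*(-1) = (1 + Z)*(-1) = -1 - Z)
v = 292 (v = -43 + 67*(-1 - 1*(-6)) = -43 + 67*(-1 + 6) = -43 + 67*5 = -43 + 335 = 292)
(H*(-21) - 96)² + v = (0*(-21) - 96)² + 292 = (0 - 96)² + 292 = (-96)² + 292 = 9216 + 292 = 9508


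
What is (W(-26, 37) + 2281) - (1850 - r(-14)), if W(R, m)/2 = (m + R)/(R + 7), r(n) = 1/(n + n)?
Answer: 228657/532 ≈ 429.81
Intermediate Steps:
r(n) = 1/(2*n)
W(R, m) = 2*(R + m)/(7 + R) (W(R, m) = 2*((m + R)/(R + 7)) = 2*((R + m)/(7 + R)) = 2*(R + m)/(7 + R))
(W(-26, 37) + 2281) - (1850 - r(-14)) = (2*(-26 + 37)/(7 - 26) + 2281) - (1850 - 1/(2*(-14))) = (2*11/(-19) + 2281) - (1850 - (-1)/(2*14)) = (2*(-1/19)*11 + 2281) - (1850 - 1*(-1/28)) = (-22/19 + 2281) - (1850 + 1/28) = 43317/19 - 1*51801/28 = 43317/19 - 51801/28 = 228657/532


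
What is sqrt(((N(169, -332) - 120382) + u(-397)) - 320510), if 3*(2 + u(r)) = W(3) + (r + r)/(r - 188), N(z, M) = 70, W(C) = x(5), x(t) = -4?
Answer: I*sqrt(150861294870)/585 ≈ 663.95*I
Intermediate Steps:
W(C) = -4
u(r) = -10/3 + 2*r/(3*(-188 + r)) (u(r) = -2 + (-4 + (r + r)/(r - 188))/3 = -2 + (-4 + (2*r)/(-188 + r))/3 = -2 + (-4 + 2*r/(-188 + r))/3 = -2 + (-4/3 + 2*r/(3*(-188 + r))) = -10/3 + 2*r/(3*(-188 + r)))
sqrt(((N(169, -332) - 120382) + u(-397)) - 320510) = sqrt(((70 - 120382) + 8*(235 - 1*(-397))/(3*(-188 - 397))) - 320510) = sqrt((-120312 + (8/3)*(235 + 397)/(-585)) - 320510) = sqrt((-120312 + (8/3)*(-1/585)*632) - 320510) = sqrt((-120312 - 5056/1755) - 320510) = sqrt(-211152616/1755 - 320510) = sqrt(-773647666/1755) = I*sqrt(150861294870)/585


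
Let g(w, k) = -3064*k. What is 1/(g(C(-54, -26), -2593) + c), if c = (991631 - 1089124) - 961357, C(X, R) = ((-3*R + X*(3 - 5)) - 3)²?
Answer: 1/6886102 ≈ 1.4522e-7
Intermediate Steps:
C(X, R) = (-3 - 3*R - 2*X)² (C(X, R) = ((-3*R + X*(-2)) - 3)² = ((-3*R - 2*X) - 3)² = (-3 - 3*R - 2*X)²)
c = -1058850 (c = -97493 - 961357 = -1058850)
1/(g(C(-54, -26), -2593) + c) = 1/(-3064*(-2593) - 1058850) = 1/(7944952 - 1058850) = 1/6886102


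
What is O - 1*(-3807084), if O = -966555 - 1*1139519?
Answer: 1701010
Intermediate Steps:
O = -2106074 (O = -966555 - 1139519 = -2106074)
O - 1*(-3807084) = -2106074 - 1*(-3807084) = -2106074 + 3807084 = 1701010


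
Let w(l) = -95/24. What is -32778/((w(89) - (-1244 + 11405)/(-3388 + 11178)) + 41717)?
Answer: -3064087440/3899213203 ≈ -0.78582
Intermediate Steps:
w(l) = -95/24 (w(l) = -95*1/24 = -95/24)
-32778/((w(89) - (-1244 + 11405)/(-3388 + 11178)) + 41717) = -32778/((-95/24 - (-1244 + 11405)/(-3388 + 11178)) + 41717) = -32778/((-95/24 - 10161/7790) + 41717) = -32778/(-491957/93480 + 41717) = -32778/3899213203/93480 = -32778*93480/3899213203 = -3064087440/3899213203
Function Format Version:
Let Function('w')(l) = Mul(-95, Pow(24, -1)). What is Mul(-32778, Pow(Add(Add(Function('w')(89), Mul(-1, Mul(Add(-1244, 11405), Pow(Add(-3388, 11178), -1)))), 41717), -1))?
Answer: Rational(-3064087440, 3899213203) ≈ -0.78582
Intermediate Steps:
Function('w')(l) = Rational(-95, 24) (Function('w')(l) = Mul(-95, Rational(1, 24)) = Rational(-95, 24))
Mul(-32778, Pow(Add(Add(Function('w')(89), Mul(-1, Mul(Add(-1244, 11405), Pow(Add(-3388, 11178), -1)))), 41717), -1)) = Mul(-32778, Pow(Add(Add(Rational(-95, 24), Mul(-1, Mul(Add(-1244, 11405), Pow(Add(-3388, 11178), -1)))), 41717), -1)) = Mul(-32778, Pow(Add(Add(Rational(-95, 24), Mul(-1, Mul(10161, Pow(7790, -1)))), 41717), -1)) = Mul(-32778, Pow(Add(Add(Rational(-95, 24), Mul(-1, Mul(10161, Rational(1, 7790)))), 41717), -1)) = Mul(-32778, Pow(Add(Add(Rational(-95, 24), Mul(-1, Rational(10161, 7790))), 41717), -1)) = Mul(-32778, Pow(Add(Add(Rational(-95, 24), Rational(-10161, 7790)), 41717), -1)) = Mul(-32778, Pow(Add(Rational(-491957, 93480), 41717), -1)) = Mul(-32778, Pow(Rational(3899213203, 93480), -1)) = Mul(-32778, Rational(93480, 3899213203)) = Rational(-3064087440, 3899213203)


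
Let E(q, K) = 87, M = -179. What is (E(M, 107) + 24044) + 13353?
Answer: 37484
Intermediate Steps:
(E(M, 107) + 24044) + 13353 = (87 + 24044) + 13353 = 24131 + 13353 = 37484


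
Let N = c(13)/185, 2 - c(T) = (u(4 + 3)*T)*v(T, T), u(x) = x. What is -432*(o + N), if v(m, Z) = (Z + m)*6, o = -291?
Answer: 29388528/185 ≈ 1.5886e+5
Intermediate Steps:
v(m, Z) = 6*Z + 6*m
c(T) = 2 - 84*T**2 (c(T) = 2 - (4 + 3)*T*(6*T + 6*T) = 2 - 7*T*12*T = 2 - 84*T**2)
N = -14194/185 (N = (2 - 84*13**2)/185 = (2 - 84*169)*(1/185) = (2 - 14196)*(1/185) = -14194*1/185 = -14194/185 ≈ -76.724)
-432*(o + N) = -432*(-291 - 14194/185) = -432*(-68029/185) = 29388528/185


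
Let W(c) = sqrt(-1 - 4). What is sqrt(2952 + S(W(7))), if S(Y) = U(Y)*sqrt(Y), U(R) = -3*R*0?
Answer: 6*sqrt(82) ≈ 54.332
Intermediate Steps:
U(R) = 0
W(c) = I*sqrt(5) (W(c) = sqrt(-5) = I*sqrt(5))
S(Y) = 0 (S(Y) = 0*sqrt(Y) = 0)
sqrt(2952 + S(W(7))) = sqrt(2952 + 0) = sqrt(2952) = 6*sqrt(82)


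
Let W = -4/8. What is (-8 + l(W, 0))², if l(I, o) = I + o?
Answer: 289/4 ≈ 72.250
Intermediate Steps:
W = -½ (W = -4*⅛ = -½ ≈ -0.50000)
(-8 + l(W, 0))² = (-8 + (-½ + 0))² = (-8 - ½)² = (-17/2)² = 289/4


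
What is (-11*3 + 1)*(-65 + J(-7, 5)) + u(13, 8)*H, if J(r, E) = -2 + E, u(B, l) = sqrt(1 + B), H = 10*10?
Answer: 1984 + 100*sqrt(14) ≈ 2358.2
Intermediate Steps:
H = 100
(-11*3 + 1)*(-65 + J(-7, 5)) + u(13, 8)*H = (-11*3 + 1)*(-65 + (-2 + 5)) + sqrt(1 + 13)*100 = (-33 + 1)*(-65 + 3) + sqrt(14)*100 = -32*(-62) + 100*sqrt(14) = 1984 + 100*sqrt(14)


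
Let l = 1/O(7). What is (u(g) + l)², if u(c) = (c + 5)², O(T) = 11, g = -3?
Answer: 2025/121 ≈ 16.736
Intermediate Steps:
u(c) = (5 + c)²
l = 1/11 ≈ 0.090909
(u(g) + l)² = ((5 - 3)² + 1/11)² = (2² + 1/11)² = (4 + 1/11)² = (45/11)² = 2025/121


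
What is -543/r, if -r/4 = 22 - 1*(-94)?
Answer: 543/464 ≈ 1.1703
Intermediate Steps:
r = -464 (r = -4*(22 - 1*(-94)) = -4*(22 + 94) = -4*116 = -464)
-543/r = -543/(-464) = -543*(-1/464) = 543/464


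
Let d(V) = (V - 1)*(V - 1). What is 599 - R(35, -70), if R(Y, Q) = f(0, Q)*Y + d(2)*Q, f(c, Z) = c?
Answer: 669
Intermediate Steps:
d(V) = (-1 + V)**2 (d(V) = (-1 + V)*(-1 + V) = (-1 + V)**2)
R(Y, Q) = Q (R(Y, Q) = 0*Y + (-1 + 2)**2*Q = 0 + 1**2*Q = 0 + 1*Q = 0 + Q = Q)
599 - R(35, -70) = 599 - 1*(-70) = 599 + 70 = 669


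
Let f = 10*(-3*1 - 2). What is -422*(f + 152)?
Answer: -43044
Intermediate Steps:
f = -50 (f = 10*(-3 - 2) = 10*(-5) = -50)
-422*(f + 152) = -422*(-50 + 152) = -422*102 = -43044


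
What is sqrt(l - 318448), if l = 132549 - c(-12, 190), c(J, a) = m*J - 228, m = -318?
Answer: I*sqrt(189487) ≈ 435.3*I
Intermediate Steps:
c(J, a) = -228 - 318*J (c(J, a) = -318*J - 228 = -228 - 318*J)
l = 128961 (l = 132549 - (-228 - 318*(-12)) = 132549 - (-228 + 3816) = 132549 - 1*3588 = 132549 - 3588 = 128961)
sqrt(l - 318448) = sqrt(128961 - 318448) = sqrt(-189487) = I*sqrt(189487)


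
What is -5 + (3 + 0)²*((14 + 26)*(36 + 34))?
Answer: 25195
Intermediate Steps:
-5 + (3 + 0)²*((14 + 26)*(36 + 34)) = -5 + 3²*(40*70) = -5 + 9*2800 = -5 + 25200 = 25195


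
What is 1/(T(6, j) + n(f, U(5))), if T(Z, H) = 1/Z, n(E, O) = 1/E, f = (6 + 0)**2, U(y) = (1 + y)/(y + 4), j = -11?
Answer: 36/7 ≈ 5.1429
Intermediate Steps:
U(y) = (1 + y)/(4 + y)
f = 36 (f = 6**2 = 36)
1/(T(6, j) + n(f, U(5))) = 1/(1/6 + 1/36) = 1/(7/36) = 36/7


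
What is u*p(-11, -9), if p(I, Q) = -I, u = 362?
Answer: 3982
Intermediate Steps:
u*p(-11, -9) = 362*(-1*(-11)) = 362*11 = 3982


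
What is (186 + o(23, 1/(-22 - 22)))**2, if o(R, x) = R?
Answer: 43681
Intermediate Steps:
(186 + o(23, 1/(-22 - 22)))**2 = (186 + 23)**2 = 209**2 = 43681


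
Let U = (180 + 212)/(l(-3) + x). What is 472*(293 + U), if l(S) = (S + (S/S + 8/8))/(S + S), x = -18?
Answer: 13687528/107 ≈ 1.2792e+5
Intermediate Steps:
l(S) = (2 + S)/(2*S) (l(S) = (S + (1 + 8*(⅛)))/((2*S)) = (S + (1 + 1))*(1/(2*S)) = (S + 2)*(1/(2*S)) = (2 + S)*(1/(2*S)) = (2 + S)/(2*S))
U = -2352/107 (U = (180 + 212)/((½)*(2 - 3)/(-3) - 18) = 392/((½)*(-⅓)*(-1) - 18) = 392/(⅙ - 18) = 392/(-107/6) = 392*(-6/107) = -2352/107 ≈ -21.981)
472*(293 + U) = 472*(293 - 2352/107) = 472*(28999/107) = 13687528/107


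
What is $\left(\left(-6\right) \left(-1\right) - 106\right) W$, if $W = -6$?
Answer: $600$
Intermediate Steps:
$\left(\left(-6\right) \left(-1\right) - 106\right) W = \left(\left(-6\right) \left(-1\right) - 106\right) \left(-6\right) = \left(6 - 106\right) \left(-6\right) = \left(-100\right) \left(-6\right) = 600$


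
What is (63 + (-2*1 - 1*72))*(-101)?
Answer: 1111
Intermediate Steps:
(63 + (-2*1 - 1*72))*(-101) = (63 + (-2 - 72))*(-101) = (63 - 74)*(-101) = -11*(-101) = 1111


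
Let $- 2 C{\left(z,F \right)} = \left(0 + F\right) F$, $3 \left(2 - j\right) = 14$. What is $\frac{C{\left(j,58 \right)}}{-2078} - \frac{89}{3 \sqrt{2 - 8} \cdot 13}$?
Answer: $\frac{841}{1039} + \frac{89 i \sqrt{6}}{234} \approx 0.80943 + 0.93164 i$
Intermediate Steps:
$j = - \frac{8}{3}$ ($j = 2 - \frac{14}{3} = - \frac{8}{3} \approx -2.6667$)
$C{\left(z,F \right)} = - \frac{F^{2}}{2}$ ($C{\left(z,F \right)} = - \frac{\left(0 + F\right) F}{2} = - \frac{F F}{2} = - \frac{F^{2}}{2}$)
$\frac{C{\left(j,58 \right)}}{-2078} - \frac{89}{3 \sqrt{2 - 8} \cdot 13} = \frac{\left(- \frac{1}{2}\right) 58^{2}}{-2078} - \frac{89}{3 \sqrt{2 - 8} \cdot 13} = \left(- \frac{1}{2}\right) 3364 \left(- \frac{1}{2078}\right) - \frac{89}{3 \sqrt{-6} \cdot 13} = \left(-1682\right) \left(- \frac{1}{2078}\right) - \frac{89}{3 i \sqrt{6} \cdot 13} = \frac{841}{1039} - \frac{89}{3 i \sqrt{6} \cdot 13} = \frac{841}{1039} - \frac{89}{39 i \sqrt{6}} = \frac{841}{1039} - 89 \left(- \frac{i \sqrt{6}}{234}\right) = \frac{841}{1039} + \frac{89 i \sqrt{6}}{234}$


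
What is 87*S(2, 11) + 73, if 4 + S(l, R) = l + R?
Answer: 856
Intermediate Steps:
S(l, R) = -4 + R + l (S(l, R) = -4 + (l + R) = -4 + (R + l) = -4 + R + l)
87*S(2, 11) + 73 = 87*(-4 + 11 + 2) + 73 = 87*9 + 73 = 783 + 73 = 856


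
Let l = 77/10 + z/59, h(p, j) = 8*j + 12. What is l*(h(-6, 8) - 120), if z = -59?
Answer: -1474/5 ≈ -294.80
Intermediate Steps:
h(p, j) = 12 + 8*j
l = 67/10 (l = 77/10 - 59/59 = 77*(1/10) - 59*1/59 = 77/10 - 1 = 67/10 ≈ 6.7000)
l*(h(-6, 8) - 120) = 67*((12 + 8*8) - 120)/10 = 67*((12 + 64) - 120)/10 = 67*(76 - 120)/10 = (67/10)*(-44) = -1474/5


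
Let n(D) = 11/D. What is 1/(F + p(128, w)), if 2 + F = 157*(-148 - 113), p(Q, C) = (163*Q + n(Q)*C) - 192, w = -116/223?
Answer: -7136/144911071 ≈ -4.9244e-5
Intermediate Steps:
w = -116/223 (w = -116*1/223 = -116/223 ≈ -0.52018)
p(Q, C) = -192 + 163*Q + 11*C/Q (p(Q, C) = (163*Q + (11/Q)*C) - 192 = (163*Q + 11*C/Q) - 192 = -192 + 163*Q + 11*C/Q)
F = -40979 (F = -2 + 157*(-148 - 113) = -2 + 157*(-261) = -2 - 40977 = -40979)
1/(F + p(128, w)) = 1/(-40979 + (-192 + 163*128 + 11*(-116/223)/128)) = 1/(-40979 + (-192 + 20864 + 11*(-116/223)*(1/128))) = 1/(-40979 + (-192 + 20864 - 319/7136)) = 1/(-40979 + 147515073/7136) = 1/(-144911071/7136) = -7136/144911071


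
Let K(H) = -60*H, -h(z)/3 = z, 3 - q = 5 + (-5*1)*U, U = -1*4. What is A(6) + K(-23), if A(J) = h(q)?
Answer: 1446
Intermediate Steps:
U = -4
q = -22 (q = 3 - (5 - 5*1*(-4)) = 3 - (5 - 5*(-4)) = 3 - (5 + 20) = 3 - 1*25 = 3 - 25 = -22)
h(z) = -3*z
A(J) = 66 (A(J) = -3*(-22) = 66)
A(6) + K(-23) = 66 - 60*(-23) = 66 + 1380 = 1446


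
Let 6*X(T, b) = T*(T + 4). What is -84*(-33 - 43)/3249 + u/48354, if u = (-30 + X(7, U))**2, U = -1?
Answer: 65189347/33074136 ≈ 1.9710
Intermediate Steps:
X(T, b) = T*(4 + T)/6 (X(T, b) = (T*(T + 4))/6 = (T*(4 + T))/6 = T*(4 + T)/6)
u = 10609/36 (u = (-30 + (1/6)*7*(4 + 7))**2 = (-30 + (1/6)*7*11)**2 = (-30 + 77/6)**2 = (-103/6)**2 = 10609/36 ≈ 294.69)
-84*(-33 - 43)/3249 + u/48354 = -84*(-33 - 43)/3249 + (10609/36)/48354 = -84*(-76)*(1/3249) + (10609/36)*(1/48354) = 6384*(1/3249) + 10609/1740744 = 112/57 + 10609/1740744 = 65189347/33074136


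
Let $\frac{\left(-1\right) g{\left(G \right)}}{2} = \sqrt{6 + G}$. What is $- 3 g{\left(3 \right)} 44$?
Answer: $792$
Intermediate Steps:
$g{\left(G \right)} = - 2 \sqrt{6 + G}$
$- 3 g{\left(3 \right)} 44 = - 3 \left(- 2 \sqrt{6 + 3}\right) 44 = - 3 \left(- 2 \sqrt{9}\right) 44 = - 3 \left(\left(-2\right) 3\right) 44 = \left(-3\right) \left(-6\right) 44 = 18 \cdot 44 = 792$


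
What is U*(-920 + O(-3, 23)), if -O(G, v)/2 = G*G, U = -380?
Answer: 356440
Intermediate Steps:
O(G, v) = -2*G**2 (O(G, v) = -2*G*G = -2*G**2)
U*(-920 + O(-3, 23)) = -380*(-920 - 2*(-3)**2) = -380*(-920 - 2*9) = -380*(-920 - 18) = -380*(-938) = 356440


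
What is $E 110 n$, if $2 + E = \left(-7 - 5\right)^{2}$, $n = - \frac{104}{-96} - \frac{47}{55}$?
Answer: $\frac{10721}{3} \approx 3573.7$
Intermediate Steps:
$n = \frac{151}{660}$ ($n = \left(-104\right) \left(- \frac{1}{96}\right) - \frac{47}{55} = \frac{13}{12} - \frac{47}{55} = \frac{151}{660} \approx 0.22879$)
$E = 142$ ($E = -2 + \left(-7 - 5\right)^{2} = -2 + \left(-12\right)^{2} = -2 + 144 = 142$)
$E 110 n = 142 \cdot 110 \cdot \frac{151}{660} = 15620 \cdot \frac{151}{660} = \frac{10721}{3}$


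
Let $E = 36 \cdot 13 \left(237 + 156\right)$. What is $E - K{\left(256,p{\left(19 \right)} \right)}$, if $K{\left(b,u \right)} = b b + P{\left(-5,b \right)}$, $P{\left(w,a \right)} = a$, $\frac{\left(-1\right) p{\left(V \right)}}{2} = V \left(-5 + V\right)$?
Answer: $118132$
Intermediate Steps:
$p{\left(V \right)} = - 2 V \left(-5 + V\right)$
$E = 183924$ ($E = 468 \cdot 393 = 183924$)
$K{\left(b,u \right)} = b + b^{2}$ ($K{\left(b,u \right)} = b b + b = b^{2} + b = b + b^{2}$)
$E - K{\left(256,p{\left(19 \right)} \right)} = 183924 - 256 \left(1 + 256\right) = 183924 - 256 \cdot 257 = 183924 - 65792 = 118132$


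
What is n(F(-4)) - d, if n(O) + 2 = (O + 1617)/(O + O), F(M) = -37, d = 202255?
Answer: -7484299/37 ≈ -2.0228e+5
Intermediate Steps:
n(O) = -2 + (1617 + O)/(2*O) (n(O) = -2 + (O + 1617)/(O + O) = -2 + (1617 + O)/((2*O)) = -2 + (1617 + O)*(1/(2*O)) = -2 + (1617 + O)/(2*O))
n(F(-4)) - d = (3/2)*(539 - 1*(-37))/(-37) - 1*202255 = (3/2)*(-1/37)*(539 + 37) - 202255 = (3/2)*(-1/37)*576 - 202255 = -864/37 - 202255 = -7484299/37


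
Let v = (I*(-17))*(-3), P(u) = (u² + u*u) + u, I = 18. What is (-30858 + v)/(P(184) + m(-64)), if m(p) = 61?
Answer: -29940/67957 ≈ -0.44057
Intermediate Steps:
P(u) = u + 2*u² (P(u) = (u² + u²) + u = 2*u² + u = u + 2*u²)
v = 918 (v = (18*(-17))*(-3) = -306*(-3) = 918)
(-30858 + v)/(P(184) + m(-64)) = (-30858 + 918)/(184*(1 + 2*184) + 61) = -29940/(184*(1 + 368) + 61) = -29940/(184*369 + 61) = -29940/(67896 + 61) = -29940/67957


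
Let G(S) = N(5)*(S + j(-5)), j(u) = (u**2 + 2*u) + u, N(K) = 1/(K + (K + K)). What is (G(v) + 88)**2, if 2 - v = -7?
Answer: 1792921/225 ≈ 7968.5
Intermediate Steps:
N(K) = 1/(3*K) (N(K) = 1/(K + 2*K) = 1/(3*K))
j(u) = u**2 + 3*u
v = 9 (v = 2 - 1*(-7) = 2 + 7 = 9)
G(S) = 2/3 + S/15 (G(S) = ((1/3)/5)*(S - 5*(3 - 5)) = ((1/3)*(1/5))*(S - 5*(-2)) = (S + 10)/15 = (10 + S)/15 = 2/3 + S/15)
(G(v) + 88)**2 = ((2/3 + (1/15)*9) + 88)**2 = ((2/3 + 3/5) + 88)**2 = (19/15 + 88)**2 = (1339/15)**2 = 1792921/225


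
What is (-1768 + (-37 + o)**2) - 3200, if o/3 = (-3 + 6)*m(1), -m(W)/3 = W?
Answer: -872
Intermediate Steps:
m(W) = -3*W
o = -27 (o = 3*((-3 + 6)*(-3*1)) = 3*(3*(-3)) = 3*(-9) = -27)
(-1768 + (-37 + o)**2) - 3200 = (-1768 + (-37 - 27)**2) - 3200 = (-1768 + (-64)**2) - 3200 = (-1768 + 4096) - 3200 = 2328 - 3200 = -872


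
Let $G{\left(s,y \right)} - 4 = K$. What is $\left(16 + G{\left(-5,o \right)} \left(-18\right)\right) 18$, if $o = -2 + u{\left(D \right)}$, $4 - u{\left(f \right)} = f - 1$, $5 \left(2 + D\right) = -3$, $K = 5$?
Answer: $-2628$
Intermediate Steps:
$D = - \frac{13}{5}$ ($D = -2 + \frac{1}{5} \left(-3\right) = -2 - \frac{3}{5} = - \frac{13}{5} \approx -2.6$)
$u{\left(f \right)} = 5 - f$ ($u{\left(f \right)} = 4 - \left(f - 1\right) = 4 - \left(-1 + f\right) = 5 - f$)
$o = \frac{28}{5}$ ($o = -2 + \left(5 - - \frac{13}{5}\right) = -2 + \left(5 + \frac{13}{5}\right) = -2 + \frac{38}{5} = \frac{28}{5} \approx 5.6$)
$G{\left(s,y \right)} = 9$ ($G{\left(s,y \right)} = 4 + 5 = 9$)
$\left(16 + G{\left(-5,o \right)} \left(-18\right)\right) 18 = \left(16 + 9 \left(-18\right)\right) 18 = \left(16 - 162\right) 18 = \left(-146\right) 18 = -2628$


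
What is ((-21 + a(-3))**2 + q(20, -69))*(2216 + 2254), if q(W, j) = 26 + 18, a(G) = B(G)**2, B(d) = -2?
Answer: 1488510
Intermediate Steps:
a(G) = 4 (a(G) = (-2)**2 = 4)
q(W, j) = 44
((-21 + a(-3))**2 + q(20, -69))*(2216 + 2254) = ((-21 + 4)**2 + 44)*(2216 + 2254) = ((-17)**2 + 44)*4470 = (289 + 44)*4470 = 333*4470 = 1488510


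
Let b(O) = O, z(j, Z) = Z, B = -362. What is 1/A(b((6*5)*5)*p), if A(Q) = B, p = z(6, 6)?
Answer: -1/362 ≈ -0.0027624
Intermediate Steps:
p = 6
A(Q) = -362
1/A(b((6*5)*5)*p) = 1/(-362) = -1/362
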